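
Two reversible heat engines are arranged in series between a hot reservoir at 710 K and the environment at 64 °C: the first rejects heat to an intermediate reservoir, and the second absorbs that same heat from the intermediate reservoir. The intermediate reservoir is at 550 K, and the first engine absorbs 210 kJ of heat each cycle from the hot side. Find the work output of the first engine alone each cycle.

T_C = 64 °C → 64 + 273.15 = 337.15 K.
First-stage efficiency η₁ = 1 − T_m/T_H = 1 − 550.00/710.00 = 0.2254.
W₁ = η₁·Q_H = 0.2254 × 210 = 47.32 kJ.

W₁ ≈ 47.32 kJ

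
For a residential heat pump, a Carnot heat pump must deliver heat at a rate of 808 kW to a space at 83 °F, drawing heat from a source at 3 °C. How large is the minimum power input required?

Ẇ_in ≈ 67.90 kW

T_H = 83 °F → (83 − 32) × 5/9 = 28.33 °C = 301.48 K.
T_C = 3 °C → 3 + 273.15 = 276.15 K.
Reversible heating COP: COP_HP = T_H/(T_H − T_C) = 301.48/25.33 = 11.9007.
W = Q_H/COP_HP = 808/11.9007 = 67.90 kW.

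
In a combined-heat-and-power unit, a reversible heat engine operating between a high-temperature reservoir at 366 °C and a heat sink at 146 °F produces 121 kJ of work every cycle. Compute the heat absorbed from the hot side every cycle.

Q_H ≈ 256 kJ

T_H = 366 °C → 366 + 273.15 = 639.15 K.
T_C = 146 °F → (146 − 32) × 5/9 = 63.33 °C = 336.48 K.
For a reversible engine, η = 1 − T_C/T_H = 1 − 336.48/639.15 = 0.4735.
Q_H = W/η = 121/0.4735 = 256 kJ.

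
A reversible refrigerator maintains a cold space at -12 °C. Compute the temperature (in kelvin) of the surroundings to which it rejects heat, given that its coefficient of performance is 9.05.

T_H ≈ 290 K

T_C = -12 °C → -12 + 273.15 = 261.15 K.
COP_R = T_C/(T_H − T_C) ⇒ T_H = T_C·(1 + 1/COP_R) = 261.15 × (1 + 1/9.05) = 290 K.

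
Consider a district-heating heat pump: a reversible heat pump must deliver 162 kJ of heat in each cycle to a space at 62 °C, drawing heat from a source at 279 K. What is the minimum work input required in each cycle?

T_H = 62 °C → 62 + 273.15 = 335.15 K.
For a reversible heat pump, COP_HP = T_H/(T_H − T_C) = 335.15/56.15 = 5.9688.
W = Q_H/COP_HP = 162/5.9688 = 27.1 kJ.

W_in ≈ 27.1 kJ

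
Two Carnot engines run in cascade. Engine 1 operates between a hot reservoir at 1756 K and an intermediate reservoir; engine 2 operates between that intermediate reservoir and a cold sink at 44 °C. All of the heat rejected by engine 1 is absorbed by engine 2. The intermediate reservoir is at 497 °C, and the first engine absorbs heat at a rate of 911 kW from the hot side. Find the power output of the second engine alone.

T_C = 44 °C → 44 + 273.15 = 317.15 K.
T_m = 497 °C → 497 + 273.15 = 770.15 K.
Heat entering the second stage: Q_m = Q_H·(T_m/T_H) = 911 × 770.15/1756.00 = 399.5 kW.
Second-stage efficiency η₂ = 1 − T_C/T_m = 1 − 317.15/770.15 = 0.5882, so W₂ = η₂·Q_m = 235.0 kW.

Ẇ₂ ≈ 235.0 kW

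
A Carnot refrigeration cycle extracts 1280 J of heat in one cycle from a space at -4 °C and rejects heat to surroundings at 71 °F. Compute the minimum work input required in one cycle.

W_in ≈ 122 J

T_H = 71 °F → (71 − 32) × 5/9 = 21.67 °C = 294.82 K.
T_C = -4 °C → -4 + 273.15 = 269.15 K.
COP_R = T_C/(T_H − T_C) = 269.15/25.67 = 10.4864.
W = Q_C/COP_R = 1280/10.4864 = 122 J.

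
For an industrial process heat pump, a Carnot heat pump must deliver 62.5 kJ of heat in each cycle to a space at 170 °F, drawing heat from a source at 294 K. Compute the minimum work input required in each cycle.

T_H = 170 °F → (170 − 32) × 5/9 = 76.67 °C = 349.82 K.
Reversible heating COP: COP_HP = T_H/(T_H − T_C) = 349.82/55.82 = 6.2672.
W = Q_H/COP_HP = 62.5/6.2672 = 9.97 kJ.

W_in ≈ 9.97 kJ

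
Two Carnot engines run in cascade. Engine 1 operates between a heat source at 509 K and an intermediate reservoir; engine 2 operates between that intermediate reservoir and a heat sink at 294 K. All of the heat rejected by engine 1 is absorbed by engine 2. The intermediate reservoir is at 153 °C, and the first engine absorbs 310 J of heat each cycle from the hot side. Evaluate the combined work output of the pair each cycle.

Two reversible stages in series are equivalent to a single Carnot engine between T_H and T_C, so η_total = 1 − T_C/T_H = 1 − 294.00/509.00 = 0.4224.
W_total = η_total · Q_H = 0.4224 × 310 = 131 J.

W_total ≈ 131 J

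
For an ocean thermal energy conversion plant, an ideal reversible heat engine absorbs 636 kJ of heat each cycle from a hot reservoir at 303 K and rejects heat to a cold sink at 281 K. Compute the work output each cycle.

W ≈ 46.2 kJ

Carnot efficiency: η = 1 − T_C/T_H = 1 − 281.00/303.00 = 0.0726.
W = η·Q_H = 0.0726 × 636 = 46.2 kJ.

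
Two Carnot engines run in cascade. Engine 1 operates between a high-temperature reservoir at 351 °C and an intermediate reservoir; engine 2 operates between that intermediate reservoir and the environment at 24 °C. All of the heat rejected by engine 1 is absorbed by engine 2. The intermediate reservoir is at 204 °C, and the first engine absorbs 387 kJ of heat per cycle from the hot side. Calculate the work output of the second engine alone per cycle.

T_H = 351 °C → 351 + 273.15 = 624.15 K.
T_C = 24 °C → 24 + 273.15 = 297.15 K.
T_m = 204 °C → 204 + 273.15 = 477.15 K.
Heat entering the second stage: Q_m = Q_H·(T_m/T_H) = 387 × 477.15/624.15 = 295.9 kJ.
Second-stage efficiency η₂ = 1 − T_C/T_m = 1 − 297.15/477.15 = 0.3772, so W₂ = η₂·Q_m = 111.6 kJ.

W₂ ≈ 111.6 kJ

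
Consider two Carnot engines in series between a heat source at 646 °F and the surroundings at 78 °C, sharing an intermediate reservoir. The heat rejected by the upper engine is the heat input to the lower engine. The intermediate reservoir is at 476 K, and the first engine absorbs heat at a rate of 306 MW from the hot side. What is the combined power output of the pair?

Ẇ_total ≈ 131.1 MW

T_H = 646 °F → (646 − 32) × 5/9 = 341.11 °C = 614.26 K.
T_C = 78 °C → 78 + 273.15 = 351.15 K.
Two reversible stages in series are equivalent to a single Carnot engine between T_H and T_C, so η_total = 1 − T_C/T_H = 1 − 351.15/614.26 = 0.4283.
W_total = η_total · Q_H = 0.4283 × 306 = 131.1 MW.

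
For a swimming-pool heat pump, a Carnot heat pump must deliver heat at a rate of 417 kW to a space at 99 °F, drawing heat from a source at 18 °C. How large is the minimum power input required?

T_H = 99 °F → (99 − 32) × 5/9 = 37.22 °C = 310.37 K.
T_C = 18 °C → 18 + 273.15 = 291.15 K.
For a reversible heat pump, COP_HP = T_H/(T_H − T_C) = 310.37/19.22 = 16.1465.
W = Q_H/COP_HP = 417/16.1465 = 25.8 kW.

Ẇ_in ≈ 25.8 kW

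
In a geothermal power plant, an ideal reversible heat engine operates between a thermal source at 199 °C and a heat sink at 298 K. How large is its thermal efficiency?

T_H = 199 °C → 199 + 273.15 = 472.15 K.
For a reversible engine, η = 1 − T_C/T_H = 1 − 298.00/472.15 = 0.369.

η ≈ 0.369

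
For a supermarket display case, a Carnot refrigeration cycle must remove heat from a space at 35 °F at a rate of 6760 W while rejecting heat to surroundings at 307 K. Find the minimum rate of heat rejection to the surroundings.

Q̇_H ≈ 7550 W

T_C = 35 °F → (35 − 32) × 5/9 = 1.67 °C = 274.82 K.
For a reversible cycle Q_H/Q_C = T_H/T_C, so Q_H = Q_C·T_H/T_C = 6760 × 307.00/274.82 = 7550 W.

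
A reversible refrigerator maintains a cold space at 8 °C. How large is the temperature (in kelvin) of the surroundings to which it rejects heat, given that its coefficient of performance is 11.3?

T_C = 8 °C → 8 + 273.15 = 281.15 K.
COP_R = T_C/(T_H − T_C) ⇒ T_H = T_C·(1 + 1/COP_R) = 281.15 × (1 + 1/11.3) = 306 K.

T_H ≈ 306 K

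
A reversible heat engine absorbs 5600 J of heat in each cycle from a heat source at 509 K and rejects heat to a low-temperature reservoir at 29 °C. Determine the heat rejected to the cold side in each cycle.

T_C = 29 °C → 29 + 273.15 = 302.15 K.
η_rev = 1 − T_C/T_H = 1 − 302.15/509.00 = 0.4064.
For a reversible cycle Q_C/Q_H = T_C/T_H, so Q_C = 5600 × 302.15/509.00 = 3324 J.

Q_C ≈ 3324 J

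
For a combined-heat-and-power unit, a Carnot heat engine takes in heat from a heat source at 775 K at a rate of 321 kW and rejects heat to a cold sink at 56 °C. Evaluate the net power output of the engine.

Ẇ ≈ 185 kW

T_C = 56 °C → 56 + 273.15 = 329.15 K.
η_rev = 1 − T_C/T_H = 1 − 329.15/775.00 = 0.5753.
W = η·Q_H = 0.5753 × 321 = 185 kW.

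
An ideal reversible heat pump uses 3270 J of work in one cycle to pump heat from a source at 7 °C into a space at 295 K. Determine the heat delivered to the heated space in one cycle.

T_C = 7 °C → 7 + 273.15 = 280.15 K.
COP_HP = T_H/(T_H − T_C) = 295.00/14.85 = 19.8653.
Q_H = COP_HP · W = 19.8653 × 3270 = 65000 J.

Q_H ≈ 65000 J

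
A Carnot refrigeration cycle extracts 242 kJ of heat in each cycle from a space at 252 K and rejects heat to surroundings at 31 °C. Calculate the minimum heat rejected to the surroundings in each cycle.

T_H = 31 °C → 31 + 273.15 = 304.15 K.
For a reversible cycle Q_H/Q_C = T_H/T_C, so Q_H = Q_C·T_H/T_C = 242 × 304.15/252.00 = 292 kJ.

Q_H ≈ 292 kJ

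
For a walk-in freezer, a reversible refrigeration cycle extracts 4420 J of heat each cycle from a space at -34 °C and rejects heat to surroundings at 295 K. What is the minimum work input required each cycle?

T_C = -34 °C → -34 + 273.15 = 239.15 K.
Carnot COP: COP_R = T_C/(T_H − T_C) = 239.15/55.85 = 4.2820.
W = Q_C/COP_R = 4420/4.2820 = 1032 J.

W_in ≈ 1032 J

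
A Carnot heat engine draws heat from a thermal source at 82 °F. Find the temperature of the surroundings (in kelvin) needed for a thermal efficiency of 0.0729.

T_H = 82 °F → (82 − 32) × 5/9 = 27.78 °C = 300.93 K.
From η = 1 − T_C/T_H, T_C = T_H·(1 − η) = 300.93 × (1 − 0.0729) = 279 K.

T_C ≈ 279 K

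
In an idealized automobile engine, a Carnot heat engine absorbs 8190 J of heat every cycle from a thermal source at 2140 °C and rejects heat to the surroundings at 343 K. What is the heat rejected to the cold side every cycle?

Q_C ≈ 1160 J

T_H = 2140 °C → 2140 + 273.15 = 2413.15 K.
Carnot efficiency: η = 1 − T_C/T_H = 1 − 343.00/2413.15 = 0.8579.
For a reversible cycle Q_C/Q_H = T_C/T_H, so Q_C = 8190 × 343.00/2413.15 = 1160 J.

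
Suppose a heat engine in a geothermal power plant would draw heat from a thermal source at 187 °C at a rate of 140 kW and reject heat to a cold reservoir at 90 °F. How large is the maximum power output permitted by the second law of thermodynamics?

T_H = 187 °C → 187 + 273.15 = 460.15 K.
T_C = 90 °F → (90 − 32) × 5/9 = 32.22 °C = 305.37 K.
No engine can exceed the Carnot limit: η_max = 1 − T_C/T_H = 1 − 305.37/460.15 = 0.3364.
W_max = η_max · Q_H = 0.3364 × 140 = 47.09 kW.

Ẇ_max ≈ 47.09 kW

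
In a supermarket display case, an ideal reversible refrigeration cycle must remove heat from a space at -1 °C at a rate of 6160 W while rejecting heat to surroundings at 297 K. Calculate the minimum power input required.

Ẇ_in ≈ 562.5 W

T_C = -1 °C → -1 + 273.15 = 272.15 K.
Carnot COP: COP_R = T_C/(T_H − T_C) = 272.15/24.85 = 10.9517.
W = Q_C/COP_R = 6160/10.9517 = 562.5 W.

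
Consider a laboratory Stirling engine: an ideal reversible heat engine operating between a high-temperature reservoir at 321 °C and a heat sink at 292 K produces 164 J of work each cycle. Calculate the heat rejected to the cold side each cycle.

T_H = 321 °C → 321 + 273.15 = 594.15 K.
η_rev = 1 − T_C/T_H = 1 − 292.00/594.15 = 0.5085.
Since Q_C/Q_H = T_C/T_H and Q_H = W/η, Q_C = W·T_C/(T_H − T_C) = 164 × 292.00/302.15 = 158 J.

Q_C ≈ 158 J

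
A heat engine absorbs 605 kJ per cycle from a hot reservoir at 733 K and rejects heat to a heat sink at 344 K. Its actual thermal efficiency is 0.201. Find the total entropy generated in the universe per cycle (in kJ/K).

W = η·Q_H = 0.201 × 605 = 121.6 kJ, so Q_C = Q_H − W = 483.4 kJ.
Reservoir entropy changes: ΔS_H = −Q_H/T_H = −605/733.00 = -0.8254 kJ/K and ΔS_C = +Q_C/T_C = 483.4/344.00 = 1.405 kJ/K.
ΔS_univ = −Q_H/T_H + Q_C/T_C = 0.5798 kJ/K (> 0, since η = 0.201 < η_Carnot = 0.531).

ΔS_univ ≈ 0.5798 kJ/K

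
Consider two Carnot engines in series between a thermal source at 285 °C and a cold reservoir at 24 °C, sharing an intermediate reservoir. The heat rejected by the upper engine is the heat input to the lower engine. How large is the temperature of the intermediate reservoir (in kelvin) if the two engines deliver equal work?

T_H = 285 °C → 285 + 273.15 = 558.15 K.
T_C = 24 °C → 24 + 273.15 = 297.15 K.
For reversible stages Q_m = Q_H·(T_m/T_H). Setting W₁ = Q_H(1 − T_m/T_H) equal to W₂ = Q_m(1 − T_C/T_m) = Q_H·(T_m − T_C)/T_H gives T_H − T_m = T_m − T_C, so T_m = (T_H + T_C)/2 = (558.15 + 297.15)/2 = 428 K.

T_m ≈ 428 K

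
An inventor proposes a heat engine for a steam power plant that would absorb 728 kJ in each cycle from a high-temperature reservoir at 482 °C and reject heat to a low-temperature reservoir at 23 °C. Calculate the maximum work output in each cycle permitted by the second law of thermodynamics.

W_max ≈ 442 kJ

T_H = 482 °C → 482 + 273.15 = 755.15 K.
T_C = 23 °C → 23 + 273.15 = 296.15 K.
No engine can exceed the Carnot limit: η_max = 1 − T_C/T_H = 1 − 296.15/755.15 = 0.6078.
W_max = η_max · Q_H = 0.6078 × 728 = 442 kJ.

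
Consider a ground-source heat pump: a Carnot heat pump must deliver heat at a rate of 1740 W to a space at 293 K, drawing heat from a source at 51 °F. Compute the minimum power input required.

T_C = 51 °F → (51 − 32) × 5/9 = 10.56 °C = 283.71 K.
The Carnot heat-pump COP is COP_HP = T_H/(T_H − T_C) = 293.00/9.29 = 31.5242.
W = Q_H/COP_HP = 1740/31.5242 = 55.20 W.

Ẇ_in ≈ 55.20 W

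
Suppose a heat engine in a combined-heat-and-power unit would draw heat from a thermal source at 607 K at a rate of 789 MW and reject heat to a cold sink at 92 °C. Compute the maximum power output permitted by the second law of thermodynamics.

T_C = 92 °C → 92 + 273.15 = 365.15 K.
The second-law ceiling is the Carnot efficiency, η_max = 1 − T_C/T_H = 1 − 365.15/607.00 = 0.3984.
W_max = η_max · Q_H = 0.3984 × 789 = 314 MW.

Ẇ_max ≈ 314 MW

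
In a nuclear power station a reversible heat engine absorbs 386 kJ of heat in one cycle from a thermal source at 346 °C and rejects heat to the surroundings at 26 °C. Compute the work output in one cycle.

W ≈ 199 kJ

T_H = 346 °C → 346 + 273.15 = 619.15 K.
T_C = 26 °C → 26 + 273.15 = 299.15 K.
Since the cycle is reversible, η = 1 − T_C/T_H = 1 − 299.15/619.15 = 0.5168.
W = η·Q_H = 0.5168 × 386 = 199 kJ.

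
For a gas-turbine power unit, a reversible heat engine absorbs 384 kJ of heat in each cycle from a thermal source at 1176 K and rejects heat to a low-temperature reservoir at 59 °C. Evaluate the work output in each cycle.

T_C = 59 °C → 59 + 273.15 = 332.15 K.
η_rev = 1 − T_C/T_H = 1 − 332.15/1176.00 = 0.7176.
W = η·Q_H = 0.7176 × 384 = 276 kJ.

W ≈ 276 kJ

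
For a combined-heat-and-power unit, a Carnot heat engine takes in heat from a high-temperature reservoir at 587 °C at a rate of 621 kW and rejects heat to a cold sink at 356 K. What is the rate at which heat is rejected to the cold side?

T_H = 587 °C → 587 + 273.15 = 860.15 K.
η_rev = 1 − T_C/T_H = 1 − 356.00/860.15 = 0.5861.
For a reversible cycle Q_C/Q_H = T_C/T_H, so Q_C = 621 × 356.00/860.15 = 257 kW.

Q̇_C ≈ 257 kW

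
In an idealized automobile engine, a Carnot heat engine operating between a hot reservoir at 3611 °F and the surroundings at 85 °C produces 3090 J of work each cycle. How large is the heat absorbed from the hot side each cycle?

T_H = 3611 °F → (3611 − 32) × 5/9 = 1988.33 °C = 2261.48 K.
T_C = 85 °C → 85 + 273.15 = 358.15 K.
Since the cycle is reversible, η = 1 − T_C/T_H = 1 − 358.15/2261.48 = 0.8416.
Q_H = W/η = 3090/0.8416 = 3670 J.

Q_H ≈ 3670 J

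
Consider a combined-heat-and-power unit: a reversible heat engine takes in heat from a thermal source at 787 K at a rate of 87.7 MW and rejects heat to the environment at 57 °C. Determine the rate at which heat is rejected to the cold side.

T_C = 57 °C → 57 + 273.15 = 330.15 K.
The Carnot efficiency is η = 1 − T_C/T_H = 1 − 330.15/787.00 = 0.5805.
For a reversible cycle Q_C/Q_H = T_C/T_H, so Q_C = 87.7 × 330.15/787.00 = 36.8 MW.

Q̇_C ≈ 36.8 MW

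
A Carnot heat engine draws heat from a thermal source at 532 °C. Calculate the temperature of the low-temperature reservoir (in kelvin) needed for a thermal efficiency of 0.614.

T_H = 532 °C → 532 + 273.15 = 805.15 K.
From η = 1 − T_C/T_H, T_C = T_H·(1 − η) = 805.15 × (1 − 0.614) = 311 K.

T_C ≈ 311 K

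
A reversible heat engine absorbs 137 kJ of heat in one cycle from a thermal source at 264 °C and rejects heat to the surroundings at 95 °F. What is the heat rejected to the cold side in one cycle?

Q_C ≈ 78.6 kJ

T_H = 264 °C → 264 + 273.15 = 537.15 K.
T_C = 95 °F → (95 − 32) × 5/9 = 35.00 °C = 308.15 K.
The Carnot efficiency is η = 1 − T_C/T_H = 1 − 308.15/537.15 = 0.4263.
For a reversible cycle Q_C/Q_H = T_C/T_H, so Q_C = 137 × 308.15/537.15 = 78.6 kJ.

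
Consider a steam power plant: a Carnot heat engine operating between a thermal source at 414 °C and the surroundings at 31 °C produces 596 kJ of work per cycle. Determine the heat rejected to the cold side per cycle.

T_H = 414 °C → 414 + 273.15 = 687.15 K.
T_C = 31 °C → 31 + 273.15 = 304.15 K.
The Carnot efficiency is η = 1 − T_C/T_H = 1 − 304.15/687.15 = 0.5574.
Since Q_C/Q_H = T_C/T_H and Q_H = W/η, Q_C = W·T_C/(T_H − T_C) = 596 × 304.15/383.00 = 473.3 kJ.

Q_C ≈ 473.3 kJ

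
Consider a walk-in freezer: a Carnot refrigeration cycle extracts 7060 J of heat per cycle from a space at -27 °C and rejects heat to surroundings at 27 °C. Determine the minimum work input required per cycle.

T_H = 27 °C → 27 + 273.15 = 300.15 K.
T_C = -27 °C → -27 + 273.15 = 246.15 K.
Carnot COP: COP_R = T_C/(T_H − T_C) = 246.15/54.00 = 4.5583.
W = Q_C/COP_R = 7060/4.5583 = 1550 J.

W_in ≈ 1550 J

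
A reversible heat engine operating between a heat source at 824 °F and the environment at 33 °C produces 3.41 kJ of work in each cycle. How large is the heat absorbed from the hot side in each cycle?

T_H = 824 °F → (824 − 32) × 5/9 = 440.00 °C = 713.15 K.
T_C = 33 °C → 33 + 273.15 = 306.15 K.
Since the cycle is reversible, η = 1 − T_C/T_H = 1 − 306.15/713.15 = 0.5707.
Q_H = W/η = 3.41/0.5707 = 5.98 kJ.

Q_H ≈ 5.98 kJ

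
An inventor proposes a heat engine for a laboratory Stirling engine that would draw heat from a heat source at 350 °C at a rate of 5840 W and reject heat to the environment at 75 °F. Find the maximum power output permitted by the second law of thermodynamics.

Ẇ_max ≈ 3060 W

T_H = 350 °C → 350 + 273.15 = 623.15 K.
T_C = 75 °F → (75 − 32) × 5/9 = 23.89 °C = 297.04 K.
The second-law ceiling is the Carnot efficiency, η_max = 1 − T_C/T_H = 1 − 297.04/623.15 = 0.5233.
W_max = η_max · Q_H = 0.5233 × 5840 = 3060 W.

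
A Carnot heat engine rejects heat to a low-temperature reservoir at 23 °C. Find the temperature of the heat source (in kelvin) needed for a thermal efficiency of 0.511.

T_H ≈ 606 K

T_C = 23 °C → 23 + 273.15 = 296.15 K.
From η = 1 − T_C/T_H, solving for T_H gives T_H = T_C/(1 − η) = 296.15/(1 − 0.511) = 606 K.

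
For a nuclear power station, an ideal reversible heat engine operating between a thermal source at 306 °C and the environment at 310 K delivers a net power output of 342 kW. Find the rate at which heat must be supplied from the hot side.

Q̇_H ≈ 736 kW

T_H = 306 °C → 306 + 273.15 = 579.15 K.
The Carnot efficiency is η = 1 − T_C/T_H = 1 − 310.00/579.15 = 0.4647.
Q_H = W/η = 342/0.4647 = 736 kW.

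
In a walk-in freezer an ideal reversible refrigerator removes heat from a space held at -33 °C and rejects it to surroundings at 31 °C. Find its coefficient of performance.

COP_R ≈ 3.752

T_H = 31 °C → 31 + 273.15 = 304.15 K.
T_C = -33 °C → -33 + 273.15 = 240.15 K.
COP_R = T_C/(T_H − T_C) = 240.15/(304.15 − 240.15) = 3.752.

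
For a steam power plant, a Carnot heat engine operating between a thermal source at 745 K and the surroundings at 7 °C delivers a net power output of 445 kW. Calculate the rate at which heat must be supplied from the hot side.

Q̇_H ≈ 713 kW

T_C = 7 °C → 7 + 273.15 = 280.15 K.
η_rev = 1 − T_C/T_H = 1 − 280.15/745.00 = 0.6240.
Q_H = W/η = 445/0.6240 = 713 kW.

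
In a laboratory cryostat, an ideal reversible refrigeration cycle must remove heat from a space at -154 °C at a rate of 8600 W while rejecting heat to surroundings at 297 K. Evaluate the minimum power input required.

Ẇ_in ≈ 12840 W

T_C = -154 °C → -154 + 273.15 = 119.15 K.
Carnot COP: COP_R = T_C/(T_H − T_C) = 119.15/177.85 = 0.6699.
W = Q_C/COP_R = 8600/0.6699 = 12840 W.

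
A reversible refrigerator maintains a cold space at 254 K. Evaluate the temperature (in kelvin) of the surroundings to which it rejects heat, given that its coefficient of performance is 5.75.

T_H ≈ 298.2 K

COP_R = T_C/(T_H − T_C) ⇒ T_H = T_C·(1 + 1/COP_R) = 254.00 × (1 + 1/5.75) = 298.2 K.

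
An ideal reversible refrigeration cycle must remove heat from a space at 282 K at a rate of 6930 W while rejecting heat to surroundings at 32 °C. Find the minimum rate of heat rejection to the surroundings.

T_H = 32 °C → 32 + 273.15 = 305.15 K.
For a reversible cycle Q_H/Q_C = T_H/T_C, so Q_H = Q_C·T_H/T_C = 6930 × 305.15/282.00 = 7500 W.

Q̇_H ≈ 7500 W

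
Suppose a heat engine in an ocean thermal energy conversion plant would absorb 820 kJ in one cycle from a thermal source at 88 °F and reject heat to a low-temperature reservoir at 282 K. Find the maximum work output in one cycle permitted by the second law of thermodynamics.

W_max ≈ 59.99 kJ

T_H = 88 °F → (88 − 32) × 5/9 = 31.11 °C = 304.26 K.
By the Carnot theorem, η_max = 1 − T_C/T_H = 1 − 282.00/304.26 = 0.0732.
W_max = η_max · Q_H = 0.0732 × 820 = 59.99 kJ.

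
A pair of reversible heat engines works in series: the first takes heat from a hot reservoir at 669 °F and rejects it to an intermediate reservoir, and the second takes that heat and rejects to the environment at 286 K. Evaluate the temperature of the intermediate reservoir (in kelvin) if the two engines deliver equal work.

T_H = 669 °F → (669 − 32) × 5/9 = 353.89 °C = 627.04 K.
For reversible stages Q_m = Q_H·(T_m/T_H). Setting W₁ = Q_H(1 − T_m/T_H) equal to W₂ = Q_m(1 − T_C/T_m) = Q_H·(T_m − T_C)/T_H gives T_H − T_m = T_m − T_C, so T_m = (T_H + T_C)/2 = (627.04 + 286.00)/2 = 457 K.

T_m ≈ 457 K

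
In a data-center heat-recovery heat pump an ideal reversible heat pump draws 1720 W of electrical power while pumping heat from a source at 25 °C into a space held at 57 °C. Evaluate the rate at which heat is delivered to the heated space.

T_H = 57 °C → 57 + 273.15 = 330.15 K.
T_C = 25 °C → 25 + 273.15 = 298.15 K.
For a reversible heat pump, COP_HP = T_H/(T_H − T_C) = 330.15/32.00 = 10.3172.
Q_H = COP_HP · W = 10.3172 × 1720 = 17750 W.

Q̇_H ≈ 17750 W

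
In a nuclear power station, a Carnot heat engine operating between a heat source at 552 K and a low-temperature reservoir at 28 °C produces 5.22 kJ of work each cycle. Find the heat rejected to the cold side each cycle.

Q_C ≈ 6.27 kJ

T_C = 28 °C → 28 + 273.15 = 301.15 K.
The Carnot efficiency is η = 1 − T_C/T_H = 1 − 301.15/552.00 = 0.4544.
Since Q_C/Q_H = T_C/T_H and Q_H = W/η, Q_C = W·T_C/(T_H − T_C) = 5.22 × 301.15/250.85 = 6.27 kJ.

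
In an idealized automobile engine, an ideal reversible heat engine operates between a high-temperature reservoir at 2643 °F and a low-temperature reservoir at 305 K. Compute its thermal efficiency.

η ≈ 0.823

T_H = 2643 °F → (2643 − 32) × 5/9 = 1450.56 °C = 1723.71 K.
Since the cycle is reversible, η = 1 − T_C/T_H = 1 − 305.00/1723.71 = 0.823.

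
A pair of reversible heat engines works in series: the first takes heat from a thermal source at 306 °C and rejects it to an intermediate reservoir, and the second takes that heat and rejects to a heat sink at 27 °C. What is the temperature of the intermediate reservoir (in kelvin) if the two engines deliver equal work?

T_m ≈ 439.6 K

T_H = 306 °C → 306 + 273.15 = 579.15 K.
T_C = 27 °C → 27 + 273.15 = 300.15 K.
For reversible stages Q_m = Q_H·(T_m/T_H). Setting W₁ = Q_H(1 − T_m/T_H) equal to W₂ = Q_m(1 − T_C/T_m) = Q_H·(T_m − T_C)/T_H gives T_H − T_m = T_m − T_C, so T_m = (T_H + T_C)/2 = (579.15 + 300.15)/2 = 439.6 K.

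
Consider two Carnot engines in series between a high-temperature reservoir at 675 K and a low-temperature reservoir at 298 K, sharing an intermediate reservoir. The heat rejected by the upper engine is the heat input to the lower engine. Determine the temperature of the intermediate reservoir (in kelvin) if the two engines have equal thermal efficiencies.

Equal efficiencies require 1 − T_m/T_H = 1 − T_C/T_m, i.e. T_m/T_H = T_C/T_m, so T_m = √(T_H·T_C) = √(675.00 × 298.00) = 448 K.

T_m ≈ 448 K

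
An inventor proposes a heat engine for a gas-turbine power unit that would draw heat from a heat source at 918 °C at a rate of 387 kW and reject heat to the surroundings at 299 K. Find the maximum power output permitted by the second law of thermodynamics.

Ẇ_max ≈ 290 kW

T_H = 918 °C → 918 + 273.15 = 1191.15 K.
The upper bound on efficiency is η_max = 1 − T_C/T_H = 1 − 299.00/1191.15 = 0.7490.
W_max = η_max · Q_H = 0.7490 × 387 = 290 kW.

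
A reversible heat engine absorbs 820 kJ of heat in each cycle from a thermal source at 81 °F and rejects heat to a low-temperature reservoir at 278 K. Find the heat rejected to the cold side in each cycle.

Q_C ≈ 759 kJ

T_H = 81 °F → (81 − 32) × 5/9 = 27.22 °C = 300.37 K.
η_rev = 1 − T_C/T_H = 1 − 278.00/300.37 = 0.0745.
For a reversible cycle Q_C/Q_H = T_C/T_H, so Q_C = 820 × 278.00/300.37 = 759 kJ.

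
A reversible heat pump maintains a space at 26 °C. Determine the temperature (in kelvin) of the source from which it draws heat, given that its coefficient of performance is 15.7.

T_H = 26 °C → 26 + 273.15 = 299.15 K.
COP_HP = T_H/(T_H − T_C) ⇒ T_C = T_H·(COP_HP − 1)/COP_HP = 299.15 × (15.7 − 1)/15.7 = 280.1 K.

T_C ≈ 280.1 K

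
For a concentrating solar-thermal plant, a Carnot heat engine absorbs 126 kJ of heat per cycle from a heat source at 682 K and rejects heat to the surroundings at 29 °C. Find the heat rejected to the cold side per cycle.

Q_C ≈ 55.8 kJ

T_C = 29 °C → 29 + 273.15 = 302.15 K.
η_rev = 1 − T_C/T_H = 1 − 302.15/682.00 = 0.5570.
For a reversible cycle Q_C/Q_H = T_C/T_H, so Q_C = 126 × 302.15/682.00 = 55.8 kJ.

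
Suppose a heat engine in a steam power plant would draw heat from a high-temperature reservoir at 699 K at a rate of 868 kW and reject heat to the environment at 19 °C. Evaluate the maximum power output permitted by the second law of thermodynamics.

Ẇ_max ≈ 505 kW

T_C = 19 °C → 19 + 273.15 = 292.15 K.
By the Carnot theorem, η_max = 1 − T_C/T_H = 1 − 292.15/699.00 = 0.5820.
W_max = η_max · Q_H = 0.5820 × 868 = 505 kW.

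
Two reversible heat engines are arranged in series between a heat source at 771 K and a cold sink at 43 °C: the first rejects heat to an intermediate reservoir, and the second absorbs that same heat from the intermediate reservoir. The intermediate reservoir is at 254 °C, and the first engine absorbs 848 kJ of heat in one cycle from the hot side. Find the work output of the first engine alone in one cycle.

T_C = 43 °C → 43 + 273.15 = 316.15 K.
T_m = 254 °C → 254 + 273.15 = 527.15 K.
First-stage efficiency η₁ = 1 − T_m/T_H = 1 − 527.15/771.00 = 0.3163.
W₁ = η₁·Q_H = 0.3163 × 848 = 268 kJ.

W₁ ≈ 268 kJ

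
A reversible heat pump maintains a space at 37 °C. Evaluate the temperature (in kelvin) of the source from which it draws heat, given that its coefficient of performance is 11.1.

T_C ≈ 282 K

T_H = 37 °C → 37 + 273.15 = 310.15 K.
COP_HP = T_H/(T_H − T_C) ⇒ T_C = T_H·(COP_HP − 1)/COP_HP = 310.15 × (11.1 − 1)/11.1 = 282 K.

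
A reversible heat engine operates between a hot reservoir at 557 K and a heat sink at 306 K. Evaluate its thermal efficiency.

η ≈ 0.451

Carnot efficiency: η = 1 − T_C/T_H = 1 − 306.00/557.00 = 0.451.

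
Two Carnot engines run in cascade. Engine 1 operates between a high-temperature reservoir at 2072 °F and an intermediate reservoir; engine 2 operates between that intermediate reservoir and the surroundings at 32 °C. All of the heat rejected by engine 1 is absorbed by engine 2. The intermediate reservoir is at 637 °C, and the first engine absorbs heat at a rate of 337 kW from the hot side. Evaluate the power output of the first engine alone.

T_H = 2072 °F → (2072 − 32) × 5/9 = 1133.33 °C = 1406.48 K.
T_C = 32 °C → 32 + 273.15 = 305.15 K.
T_m = 637 °C → 637 + 273.15 = 910.15 K.
First-stage efficiency η₁ = 1 − T_m/T_H = 1 − 910.15/1406.48 = 0.3529.
W₁ = η₁·Q_H = 0.3529 × 337 = 118.9 kW.

Ẇ₁ ≈ 118.9 kW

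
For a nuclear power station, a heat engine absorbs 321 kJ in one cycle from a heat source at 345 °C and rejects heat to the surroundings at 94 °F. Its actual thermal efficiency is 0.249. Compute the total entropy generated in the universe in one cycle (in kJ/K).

ΔS_univ ≈ 0.264 kJ/K

T_H = 345 °C → 345 + 273.15 = 618.15 K.
T_C = 94 °F → (94 − 32) × 5/9 = 34.44 °C = 307.59 K.
W = η·Q_H = 0.249 × 321 = 79.93 kJ, so Q_C = Q_H − W = 241.1 kJ.
Entropy balance on the reservoirs: −Q_H/T_H = -0.5193 kJ/K, +Q_C/T_C = 0.7837 kJ/K.
ΔS_univ = −Q_H/T_H + Q_C/T_C = 0.264 kJ/K (> 0, since η = 0.249 < η_Carnot = 0.502).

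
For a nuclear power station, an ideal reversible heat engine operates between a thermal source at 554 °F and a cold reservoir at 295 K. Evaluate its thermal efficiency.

η ≈ 0.476

T_H = 554 °F → (554 − 32) × 5/9 = 290.00 °C = 563.15 K.
η_rev = 1 − T_C/T_H = 1 − 295.00/563.15 = 0.476.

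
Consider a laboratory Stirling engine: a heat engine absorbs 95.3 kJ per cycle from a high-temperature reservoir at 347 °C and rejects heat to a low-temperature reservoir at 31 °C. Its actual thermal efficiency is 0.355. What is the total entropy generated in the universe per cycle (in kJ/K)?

T_H = 347 °C → 347 + 273.15 = 620.15 K.
T_C = 31 °C → 31 + 273.15 = 304.15 K.
W = η·Q_H = 0.355 × 95.3 = 33.83 kJ, so Q_C = Q_H − W = 61.47 kJ.
The hot reservoir loses entropy Q_H/T_H = 95.3/620.15 = 0.1537 kJ/K; the cold reservoir gains Q_C/T_C = 61.47/304.15 = 0.2021 kJ/K.
ΔS_univ = −Q_H/T_H + Q_C/T_C = 0.0484 kJ/K (> 0, since η = 0.355 < η_Carnot = 0.510).

ΔS_univ ≈ 0.0484 kJ/K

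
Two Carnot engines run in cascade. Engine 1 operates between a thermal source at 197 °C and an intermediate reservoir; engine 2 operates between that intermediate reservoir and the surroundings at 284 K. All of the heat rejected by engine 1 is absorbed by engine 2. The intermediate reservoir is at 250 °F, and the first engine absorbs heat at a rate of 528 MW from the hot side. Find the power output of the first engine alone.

T_H = 197 °C → 197 + 273.15 = 470.15 K.
T_m = 250 °F → (250 − 32) × 5/9 = 121.11 °C = 394.26 K.
First-stage efficiency η₁ = 1 − T_m/T_H = 1 − 394.26/470.15 = 0.1614.
W₁ = η₁·Q_H = 0.1614 × 528 = 85.2 MW.

Ẇ₁ ≈ 85.2 MW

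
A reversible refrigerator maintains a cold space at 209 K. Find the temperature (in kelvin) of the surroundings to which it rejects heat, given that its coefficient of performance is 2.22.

T_H ≈ 303 K

COP_R = T_C/(T_H − T_C) ⇒ T_H = T_C·(1 + 1/COP_R) = 209.00 × (1 + 1/2.22) = 303 K.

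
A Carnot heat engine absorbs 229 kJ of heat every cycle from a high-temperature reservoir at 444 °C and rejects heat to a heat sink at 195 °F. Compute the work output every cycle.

W ≈ 112.9 kJ

T_H = 444 °C → 444 + 273.15 = 717.15 K.
T_C = 195 °F → (195 − 32) × 5/9 = 90.56 °C = 363.71 K.
Since the cycle is reversible, η = 1 − T_C/T_H = 1 − 363.71/717.15 = 0.4928.
W = η·Q_H = 0.4928 × 229 = 112.9 kJ.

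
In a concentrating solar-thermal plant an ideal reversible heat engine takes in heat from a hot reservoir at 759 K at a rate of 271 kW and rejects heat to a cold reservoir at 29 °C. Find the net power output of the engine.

Ẇ ≈ 163.1 kW

T_C = 29 °C → 29 + 273.15 = 302.15 K.
The Carnot efficiency is η = 1 − T_C/T_H = 1 − 302.15/759.00 = 0.6019.
W = η·Q_H = 0.6019 × 271 = 163.1 kW.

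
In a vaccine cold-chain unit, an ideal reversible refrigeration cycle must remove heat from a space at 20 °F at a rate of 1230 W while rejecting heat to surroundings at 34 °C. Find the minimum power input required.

T_H = 34 °C → 34 + 273.15 = 307.15 K.
T_C = 20 °F → (20 − 32) × 5/9 = -6.67 °C = 266.48 K.
COP_R = T_C/(T_H − T_C) = 266.48/40.67 = 6.5529.
W = Q_C/COP_R = 1230/6.5529 = 188 W.

Ẇ_in ≈ 188 W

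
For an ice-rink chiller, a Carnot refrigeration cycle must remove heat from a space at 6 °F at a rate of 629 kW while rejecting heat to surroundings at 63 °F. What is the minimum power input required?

Ẇ_in ≈ 76.99 kW

T_H = 63 °F → (63 − 32) × 5/9 = 17.22 °C = 290.37 K.
T_C = 6 °F → (6 − 32) × 5/9 = -14.44 °C = 258.71 K.
For a reversible refrigerator, COP_R = T_C/(T_H − T_C) = 258.71/31.67 = 8.1696.
W = Q_C/COP_R = 629/8.1696 = 76.99 kW.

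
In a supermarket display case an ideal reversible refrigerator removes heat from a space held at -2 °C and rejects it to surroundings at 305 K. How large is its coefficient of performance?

COP_R ≈ 8.01

T_C = -2 °C → -2 + 273.15 = 271.15 K.
COP_R = T_C/(T_H − T_C) = 271.15/(305.00 − 271.15) = 8.01.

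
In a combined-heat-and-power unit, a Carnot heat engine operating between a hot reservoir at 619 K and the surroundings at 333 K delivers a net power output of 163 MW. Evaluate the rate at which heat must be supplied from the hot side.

Carnot efficiency: η = 1 − T_C/T_H = 1 − 333.00/619.00 = 0.4620.
Q_H = W/η = 163/0.4620 = 353 MW.

Q̇_H ≈ 353 MW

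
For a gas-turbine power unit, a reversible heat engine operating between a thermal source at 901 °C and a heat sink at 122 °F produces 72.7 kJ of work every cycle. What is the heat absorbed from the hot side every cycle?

T_H = 901 °C → 901 + 273.15 = 1174.15 K.
T_C = 122 °F → (122 − 32) × 5/9 = 50.00 °C = 323.15 K.
Since the cycle is reversible, η = 1 − T_C/T_H = 1 − 323.15/1174.15 = 0.7248.
Q_H = W/η = 72.7/0.7248 = 100 kJ.

Q_H ≈ 100 kJ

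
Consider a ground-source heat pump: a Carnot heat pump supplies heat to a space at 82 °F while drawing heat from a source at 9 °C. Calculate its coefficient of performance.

T_H = 82 °F → (82 − 32) × 5/9 = 27.78 °C = 300.93 K.
T_C = 9 °C → 9 + 273.15 = 282.15 K.
The Carnot heat-pump COP is COP_HP = T_H/(T_H − T_C) = 300.93/(300.93 − 282.15) = 16.0.

COP_HP ≈ 16.0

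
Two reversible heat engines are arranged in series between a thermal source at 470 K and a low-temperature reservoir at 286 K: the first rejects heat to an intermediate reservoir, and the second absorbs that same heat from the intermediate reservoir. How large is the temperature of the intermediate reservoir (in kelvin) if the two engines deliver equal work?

T_m ≈ 378 K

For reversible stages Q_m = Q_H·(T_m/T_H). Setting W₁ = Q_H(1 − T_m/T_H) equal to W₂ = Q_m(1 − T_C/T_m) = Q_H·(T_m − T_C)/T_H gives T_H − T_m = T_m − T_C, so T_m = (T_H + T_C)/2 = (470.00 + 286.00)/2 = 378 K.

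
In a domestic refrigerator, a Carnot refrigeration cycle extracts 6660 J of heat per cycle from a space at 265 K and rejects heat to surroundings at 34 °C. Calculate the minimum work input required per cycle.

W_in ≈ 1059 J

T_H = 34 °C → 34 + 273.15 = 307.15 K.
The reversible coefficient of performance is COP_R = T_C/(T_H − T_C) = 265.00/42.15 = 6.2871.
W = Q_C/COP_R = 6660/6.2871 = 1059 J.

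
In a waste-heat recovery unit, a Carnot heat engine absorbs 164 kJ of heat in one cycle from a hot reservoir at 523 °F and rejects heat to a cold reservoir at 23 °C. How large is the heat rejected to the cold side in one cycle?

T_H = 523 °F → (523 − 32) × 5/9 = 272.78 °C = 545.93 K.
T_C = 23 °C → 23 + 273.15 = 296.15 K.
Since the cycle is reversible, η = 1 − T_C/T_H = 1 − 296.15/545.93 = 0.4575.
For a reversible cycle Q_C/Q_H = T_C/T_H, so Q_C = 164 × 296.15/545.93 = 88.97 kJ.

Q_C ≈ 88.97 kJ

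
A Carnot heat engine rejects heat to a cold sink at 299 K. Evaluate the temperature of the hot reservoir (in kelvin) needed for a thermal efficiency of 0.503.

From η = 1 − T_C/T_H, solving for T_H gives T_H = T_C/(1 − η) = 299.00/(1 − 0.503) = 602 K.

T_H ≈ 602 K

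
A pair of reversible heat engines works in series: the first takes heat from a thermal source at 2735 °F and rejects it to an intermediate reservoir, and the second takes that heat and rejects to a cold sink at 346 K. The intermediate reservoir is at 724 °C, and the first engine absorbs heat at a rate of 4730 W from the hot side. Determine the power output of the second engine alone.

T_H = 2735 °F → (2735 − 32) × 5/9 = 1501.67 °C = 1774.82 K.
T_m = 724 °C → 724 + 273.15 = 997.15 K.
Heat entering the second stage: Q_m = Q_H·(T_m/T_H) = 4730 × 997.15/1774.82 = 2657 W.
Second-stage efficiency η₂ = 1 − T_C/T_m = 1 − 346.00/997.15 = 0.6530, so W₂ = η₂·Q_m = 1735 W.

Ẇ₂ ≈ 1735 W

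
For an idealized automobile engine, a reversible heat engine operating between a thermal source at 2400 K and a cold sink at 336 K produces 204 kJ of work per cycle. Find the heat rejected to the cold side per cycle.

Since the cycle is reversible, η = 1 − T_C/T_H = 1 − 336.00/2400.00 = 0.8600.
Since Q_C/Q_H = T_C/T_H and Q_H = W/η, Q_C = W·T_C/(T_H − T_C) = 204 × 336.00/2064.00 = 33.2 kJ.

Q_C ≈ 33.2 kJ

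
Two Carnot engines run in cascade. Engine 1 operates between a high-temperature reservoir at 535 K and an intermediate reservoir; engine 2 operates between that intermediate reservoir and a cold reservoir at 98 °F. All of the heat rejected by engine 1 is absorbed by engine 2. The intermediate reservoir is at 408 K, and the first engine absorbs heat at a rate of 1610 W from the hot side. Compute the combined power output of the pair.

T_C = 98 °F → (98 − 32) × 5/9 = 36.67 °C = 309.82 K.
Two reversible stages in series are equivalent to a single Carnot engine between T_H and T_C, so η_total = 1 − T_C/T_H = 1 − 309.82/535.00 = 0.4209.
W_total = η_total · Q_H = 0.4209 × 1610 = 678 W.

Ẇ_total ≈ 678 W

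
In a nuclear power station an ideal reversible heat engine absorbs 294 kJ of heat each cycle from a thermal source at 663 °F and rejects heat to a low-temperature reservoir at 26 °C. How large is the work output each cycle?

W ≈ 153 kJ

T_H = 663 °F → (663 − 32) × 5/9 = 350.56 °C = 623.71 K.
T_C = 26 °C → 26 + 273.15 = 299.15 K.
For a reversible engine, η = 1 − T_C/T_H = 1 − 299.15/623.71 = 0.5204.
W = η·Q_H = 0.5204 × 294 = 153 kJ.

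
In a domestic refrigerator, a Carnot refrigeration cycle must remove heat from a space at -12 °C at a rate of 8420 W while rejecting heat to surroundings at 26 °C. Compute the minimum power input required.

Ẇ_in ≈ 1225 W

T_H = 26 °C → 26 + 273.15 = 299.15 K.
T_C = -12 °C → -12 + 273.15 = 261.15 K.
The reversible coefficient of performance is COP_R = T_C/(T_H − T_C) = 261.15/38.00 = 6.8724.
W = Q_C/COP_R = 8420/6.8724 = 1225 W.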